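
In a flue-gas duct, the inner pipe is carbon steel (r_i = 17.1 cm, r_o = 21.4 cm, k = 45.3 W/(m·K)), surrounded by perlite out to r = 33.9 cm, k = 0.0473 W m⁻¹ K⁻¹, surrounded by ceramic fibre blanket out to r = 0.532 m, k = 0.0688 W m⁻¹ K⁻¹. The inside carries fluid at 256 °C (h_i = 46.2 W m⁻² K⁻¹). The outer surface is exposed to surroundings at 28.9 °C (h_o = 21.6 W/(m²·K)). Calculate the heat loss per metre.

Series thermal resistances, inner to outer:
  R'_conv,in = 1/(2πr h) = 1/(2π·0.171·46.2) = 0.02015 m·K/W
  R'_carbon steel = ln(0.214/0.171)/(2πk) = 0.2243/(2π·45.3) = 7.881×10^-4 m·K/W
  R'_perlite = ln(0.339/0.214)/(2πk) = 0.4600/(2π·0.0473) = 1.548 m·K/W
  R'_ceramic fibre blanket = ln(0.532/0.339)/(2πk) = 0.4506/(2π·0.0688) = 1.042 m·K/W
  R'_conv,out = 1/(2πr h) = 1/(2π·0.532·21.6) = 0.01385 m·K/W
ΣR = 0.02015 + 7.881×10^-4 + 1.548 + 1.042 + 0.01385 = 2.625 m·K/W
Q' = ΔT/ΣR = (256 °C − 28.9 °C)/2.625 = 86.5 W/m

Q' = 86.5 W/m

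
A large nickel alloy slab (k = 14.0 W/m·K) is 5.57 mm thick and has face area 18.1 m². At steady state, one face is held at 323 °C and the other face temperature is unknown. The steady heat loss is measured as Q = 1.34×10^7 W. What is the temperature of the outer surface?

Series resistances:
  R_nickel alloy = L/(kA) = 0.00557/(14.0·18.1) = 2.198×10^-5 K/W
ΣR = 2.198×10^-5 K/W
ΔT = Q·ΣR = 1.34×10^7 × 2.198×10^-5 = 294.5 K
Heat flows outward, so T_out = T_in − ΔT = 323 − 294.5 = 28.5 °C

T_out = 28.5 °C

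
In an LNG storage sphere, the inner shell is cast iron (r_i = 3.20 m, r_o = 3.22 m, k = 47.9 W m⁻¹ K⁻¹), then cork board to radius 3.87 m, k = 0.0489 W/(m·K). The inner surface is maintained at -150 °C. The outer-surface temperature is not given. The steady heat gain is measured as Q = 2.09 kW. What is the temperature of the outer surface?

T_out = 27.4 °C

Series resistances:
  R_cast iron = (1/3.20 − 1/3.22)/(4πk) = 0.001941/(4π·47.9) = 3.225×10^-6 K/W
  R_cork board = (1/3.22 − 1/3.87)/(4πk) = 0.05216/(4π·0.0489) = 0.08488 K/W
ΣR = 0.08489 K/W
ΔT = Q·ΣR = 2090 × 0.08489 = 177.4 K
Heat flows inward, so T_out = T_in + ΔT = -150 + 177.4 = 27.4 °C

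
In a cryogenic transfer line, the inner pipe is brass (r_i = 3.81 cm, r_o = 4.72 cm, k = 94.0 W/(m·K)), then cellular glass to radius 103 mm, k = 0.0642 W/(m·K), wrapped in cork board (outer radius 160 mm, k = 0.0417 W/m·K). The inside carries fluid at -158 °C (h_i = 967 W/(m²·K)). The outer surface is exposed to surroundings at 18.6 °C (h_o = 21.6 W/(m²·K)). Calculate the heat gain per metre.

Treat each layer as a resistance in series:
  R'_conv,in = 1/(2πr h) = 1/(2π·0.0381·967) = 0.004320 m·K/W
  R'_brass = ln(0.0472/0.0381)/(2πk) = 0.2142/(2π·94.0) = 3.626×10^-4 m·K/W
  R'_cellular glass = ln(0.103/0.0472)/(2πk) = 0.7803/(2π·0.0642) = 1.934 m·K/W
  R'_cork board = ln(0.160/0.103)/(2πk) = 0.4404/(2π·0.0417) = 1.681 m·K/W
  R'_conv,out = 1/(2πr h) = 1/(2π·0.160·21.6) = 0.04605 m·K/W
ΣR = 0.004320 + 3.626×10^-4 + 1.934 + 1.681 + 0.04605 = 3.666 m·K/W
Q' = ΔT/ΣR = (-158 °C − 18.6 °C)/3.666 = -48.2 W/m
(Negative Q' ⇒ heat flows inward; heat gain = 48.2 W/m.)

Q' = 48.2 W/m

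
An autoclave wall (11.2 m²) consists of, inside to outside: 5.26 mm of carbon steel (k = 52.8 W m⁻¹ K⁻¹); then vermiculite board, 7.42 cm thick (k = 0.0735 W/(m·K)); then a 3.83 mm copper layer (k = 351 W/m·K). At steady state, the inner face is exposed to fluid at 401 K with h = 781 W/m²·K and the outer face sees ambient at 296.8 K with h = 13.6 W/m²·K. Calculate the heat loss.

Series thermal resistances, inner to outer:
  R_conv,in = 1/(hA) = 1/(781·11.2) = 1.143×10^-4 K/W
  R_carbon steel = L/(kA) = 0.00526/(52.8·11.2) = 8.895×10^-6 K/W
  R_vermiculite board = L/(kA) = 0.0742/(0.0735·11.2) = 0.09014 K/W
  R_copper = L/(kA) = 0.00383/(351·11.2) = 9.743×10^-7 K/W
  R_conv,out = 1/(hA) = 1/(13.6·11.2) = 0.006565 K/W
ΣR = 1.143×10^-4 + 8.895×10^-6 + 0.09014 + 9.743×10^-7 + 0.006565 = 0.09683 K/W
Q = ΔT/ΣR = (401 K − 296.8 K)/0.09683 = 1080 W

Q = 1080 W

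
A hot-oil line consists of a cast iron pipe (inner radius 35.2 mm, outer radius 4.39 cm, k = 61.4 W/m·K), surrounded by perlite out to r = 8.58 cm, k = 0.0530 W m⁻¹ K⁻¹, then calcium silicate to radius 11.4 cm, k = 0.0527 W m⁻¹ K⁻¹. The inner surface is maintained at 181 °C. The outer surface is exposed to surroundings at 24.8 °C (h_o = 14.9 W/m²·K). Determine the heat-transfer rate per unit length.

Series thermal resistances, inner to outer:
  R'_cast iron = ln(0.0439/0.0352)/(2πk) = 0.2209/(2π·61.4) = 5.725×10^-4 m·K/W
  R'_perlite = ln(0.0858/0.0439)/(2πk) = 0.6701/(2π·0.0530) = 2.012 m·K/W
  R'_calcium silicate = ln(0.114/0.0858)/(2πk) = 0.2842/(2π·0.0527) = 0.8582 m·K/W
  R'_conv,out = 1/(2πr h) = 1/(2π·0.114·14.9) = 0.09370 m·K/W
ΣR = 5.725×10^-4 + 2.012 + 0.8582 + 0.09370 = 2.964 m·K/W
Q' = ΔT/ΣR = (181 °C − 24.8 °C)/2.964 = 52.7 W/m

Q' = 52.7 W/m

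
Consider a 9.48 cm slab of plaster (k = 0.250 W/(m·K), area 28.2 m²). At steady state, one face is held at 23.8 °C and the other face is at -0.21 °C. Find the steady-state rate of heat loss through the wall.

Q = kA·ΔT/L = 0.250 × 28.2 × |23.8 °C − -0.21 °C| / 0.0948 = 1790 W

Q = 1790 W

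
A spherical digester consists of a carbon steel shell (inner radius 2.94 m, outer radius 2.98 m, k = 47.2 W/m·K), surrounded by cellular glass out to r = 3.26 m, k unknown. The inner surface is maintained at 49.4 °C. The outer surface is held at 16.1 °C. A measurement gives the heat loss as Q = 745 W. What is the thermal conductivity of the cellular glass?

ΣR = ΔT/Q = |49.4 − 16.1|/745 = 0.04470 K/W
Known resistances:
  R_carbon steel = (1/2.94 − 1/2.98)/(4πk) = 0.004566/(4π·47.2) = 7.697×10^-6 K/W
R_cellular glass = ΣR − ΣR_known = 0.04470 − 7.697×10^-6 = 0.04469 K/W
(1/r₁−1/r₂)/(4πk) = 0.04469 ⇒ k = 0.02882/(4π·0.04469) = 0.0513 W/m·K

k = 0.0513 W/m·K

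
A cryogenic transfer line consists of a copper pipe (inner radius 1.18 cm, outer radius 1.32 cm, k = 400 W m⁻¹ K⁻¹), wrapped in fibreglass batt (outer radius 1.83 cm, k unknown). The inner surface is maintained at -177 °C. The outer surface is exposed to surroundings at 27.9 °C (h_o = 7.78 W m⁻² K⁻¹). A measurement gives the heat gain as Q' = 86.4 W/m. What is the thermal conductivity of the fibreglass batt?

k = 0.0415 W/m·K

ΣR = ΔT/Q' = |-177 − 27.9|/86.4 = 2.372 m·K/W
Known resistances:
  R'_copper = ln(0.0132/0.0118)/(2πk) = 0.1121/(2π·400) = 4.461×10^-5 m·K/W
  R'_conv,out = 1/(2πr h) = 1/(2π·0.0183·7.78) = 1.118 m·K/W
R_fibreglass batt = ΣR − ΣR_known = 2.372 − 1.118 = 1.254 m·K/W
ln(r₂/r₁)/(2πk) = 1.254 ⇒ k = 0.3267/(2π·1.254) = 0.0415 W/m·K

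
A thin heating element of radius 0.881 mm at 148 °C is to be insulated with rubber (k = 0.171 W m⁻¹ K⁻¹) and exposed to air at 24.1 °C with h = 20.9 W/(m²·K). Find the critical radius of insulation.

r_cr = 0.818 cm

For a cylinder, r_cr = k_ins/h = 0.171/20.9 = 0.00818 m = 0.818 cm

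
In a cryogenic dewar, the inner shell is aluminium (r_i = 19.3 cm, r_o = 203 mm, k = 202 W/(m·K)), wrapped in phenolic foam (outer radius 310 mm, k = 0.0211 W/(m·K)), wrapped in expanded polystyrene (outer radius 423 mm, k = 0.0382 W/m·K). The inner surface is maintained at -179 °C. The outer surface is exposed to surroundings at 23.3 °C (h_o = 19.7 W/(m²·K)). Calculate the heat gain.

Resistance network (inner→outer):
  R_aluminium = (1/0.193 − 1/0.203)/(4πk) = 0.2552/(4π·202) = 1.006×10^-4 K/W
  R_phenolic foam = (1/0.203 − 1/0.310)/(4πk) = 1.700/(4π·0.0211) = 6.413 K/W
  R_expanded polystyrene = (1/0.310 − 1/0.423)/(4πk) = 0.8617/(4π·0.0382) = 1.795 K/W
  R_conv,out = 1/(4πr²h) = 1/(4π·0.423²·19.7) = 0.02258 K/W
ΣR = 1.006×10^-4 + 6.413 + 1.795 + 0.02258 = 8.231 K/W
Q = ΔT/ΣR = (-179 °C − 23.3 °C)/8.231 = -24.6 W
(Negative Q ⇒ heat flows inward; heat gain = 24.6 W.)

Q = 24.6 W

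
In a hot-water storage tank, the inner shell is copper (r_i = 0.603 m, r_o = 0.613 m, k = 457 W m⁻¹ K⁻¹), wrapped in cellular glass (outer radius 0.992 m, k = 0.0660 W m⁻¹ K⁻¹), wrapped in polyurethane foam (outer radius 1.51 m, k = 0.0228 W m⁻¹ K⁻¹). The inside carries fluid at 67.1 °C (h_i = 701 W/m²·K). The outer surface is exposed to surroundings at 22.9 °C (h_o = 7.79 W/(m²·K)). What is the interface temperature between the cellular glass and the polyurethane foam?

T = 50.2 °C

Series thermal resistances, inner to outer:
  R_conv,in = 1/(4πr²h) = 1/(4π·0.603²·701) = 3.122×10^-4 K/W
  R_copper = (1/0.603 − 1/0.613)/(4πk) = 0.02705/(4π·457) = 4.711×10^-6 K/W
  R_cellular glass = (1/0.613 − 1/0.992)/(4πk) = 0.6233/(4π·0.0660) = 0.7515 K/W
  R_polyurethane foam = (1/0.992 − 1/1.51)/(4πk) = 0.3458/(4π·0.0228) = 1.207 K/W
  R_conv,out = 1/(4πr²h) = 1/(4π·1.51²·7.79) = 0.004480 K/W
ΣR = 3.122×10^-4 + 4.711×10^-6 + 0.7515 + 1.207 + 0.004480 = 1.963 K/W
Q = ΔT/ΣR = (67.1 °C − 22.9 °C)/1.963 = 22.52 W
From the inner boundary to the cellular glass/polyurethane foam interface, ΣR_partial = 0.7518 K/W.
T_interface = T_in − Q·ΣR_partial = 67.1 °C − (22.52)(0.7518) = 50.2 °C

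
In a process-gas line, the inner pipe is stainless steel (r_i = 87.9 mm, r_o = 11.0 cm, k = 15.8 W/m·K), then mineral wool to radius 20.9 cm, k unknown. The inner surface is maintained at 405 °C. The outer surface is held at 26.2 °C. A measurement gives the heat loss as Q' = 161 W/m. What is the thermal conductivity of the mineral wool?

ΣR = ΔT/Q' = |405 − 26.2|/161 = 2.353 m·K/W
Known resistances:
  R'_stainless steel = ln(0.110/0.0879)/(2πk) = 0.2243/(2π·15.8) = 0.002259 m·K/W
R_mineral wool = ΣR − ΣR_known = 2.353 − 0.002259 = 2.351 m·K/W
ln(r₂/r₁)/(2πk) = 2.351 ⇒ k = 0.6419/(2π·2.351) = 0.0435 W/m·K

k = 0.0435 W/m·K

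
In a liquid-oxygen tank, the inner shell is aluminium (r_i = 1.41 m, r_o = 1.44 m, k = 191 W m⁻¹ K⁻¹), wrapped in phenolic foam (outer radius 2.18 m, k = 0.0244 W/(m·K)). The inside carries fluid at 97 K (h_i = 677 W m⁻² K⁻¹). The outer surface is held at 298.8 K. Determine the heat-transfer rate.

Treat each layer as a resistance in series:
  R_conv,in = 1/(4πr²h) = 1/(4π·1.41²·677) = 5.912×10^-5 K/W
  R_aluminium = (1/1.41 − 1/1.44)/(4πk) = 0.01478/(4π·191) = 6.156×10^-6 K/W
  R_phenolic foam = (1/1.44 − 1/2.18)/(4πk) = 0.2357/(4π·0.0244) = 0.7688 K/W
ΣR = 5.912×10^-5 + 6.156×10^-6 + 0.7688 = 0.7689 K/W
Q = ΔT/ΣR = (97 K − 298.8 K)/0.7689 = -262 W
(Negative Q ⇒ heat flows inward; heat gain = 262 W.)

Q = 262 W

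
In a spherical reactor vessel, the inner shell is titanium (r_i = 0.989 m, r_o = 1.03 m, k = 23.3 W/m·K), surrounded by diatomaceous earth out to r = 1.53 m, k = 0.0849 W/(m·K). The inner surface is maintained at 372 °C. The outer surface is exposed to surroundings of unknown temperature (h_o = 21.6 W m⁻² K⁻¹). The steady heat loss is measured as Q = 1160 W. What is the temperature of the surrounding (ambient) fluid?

Series resistances:
  R_titanium = (1/0.989 − 1/1.03)/(4πk) = 0.04025/(4π·23.3) = 1.375×10^-4 K/W
  R_diatomaceous earth = (1/1.03 − 1/1.53)/(4πk) = 0.3173/(4π·0.0849) = 0.2974 K/W
  R_conv,out = 1/(4πr²h) = 1/(4π·1.53²·21.6) = 0.001574 K/W
ΣR = 0.2991 K/W
ΔT = Q·ΣR = 1160 × 0.2991 = 347.0 K
Heat flows outward, so T_out = T_in − ΔT = 372 − 347.0 = 25.0 °C

T_out = 25.0 °C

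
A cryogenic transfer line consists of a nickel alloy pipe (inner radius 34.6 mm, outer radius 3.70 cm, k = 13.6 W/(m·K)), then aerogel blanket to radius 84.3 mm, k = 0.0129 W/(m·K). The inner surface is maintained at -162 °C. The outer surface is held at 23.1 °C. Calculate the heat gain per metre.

Q' = 18.2 W/m

Series thermal resistances, inner to outer:
  R'_nickel alloy = ln(0.0370/0.0346)/(2πk) = 0.06706/(2π·13.6) = 7.848×10^-4 m·K/W
  R'_aerogel blanket = ln(0.0843/0.0370)/(2πk) = 0.8235/(2π·0.0129) = 10.16 m·K/W
ΣR = 7.848×10^-4 + 10.16 = 10.16 m·K/W
Q' = ΔT/ΣR = (-162 °C − 23.1 °C)/10.16 = -18.2 W/m
(Negative Q' ⇒ heat flows inward; heat gain = 18.2 W/m.)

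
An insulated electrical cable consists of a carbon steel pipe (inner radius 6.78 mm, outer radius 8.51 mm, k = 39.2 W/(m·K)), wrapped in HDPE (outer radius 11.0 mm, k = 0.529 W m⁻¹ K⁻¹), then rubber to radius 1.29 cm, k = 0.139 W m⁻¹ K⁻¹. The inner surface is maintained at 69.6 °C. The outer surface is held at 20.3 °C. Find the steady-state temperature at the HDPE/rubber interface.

T = 54.8 °C

Series thermal resistances, inner to outer:
  R'_carbon steel = ln(0.00851/0.00678)/(2πk) = 0.2273/(2π·39.2) = 9.227×10^-4 m·K/W
  R'_HDPE = ln(0.0110/0.00851)/(2πk) = 0.2567/(2π·0.529) = 0.07722 m·K/W
  R'_rubber = ln(0.0129/0.0110)/(2πk) = 0.1593/(2π·0.139) = 0.1824 m·K/W
ΣR = 9.227×10^-4 + 0.07722 + 0.1824 = 0.2605 m·K/W
Q' = ΔT/ΣR = (69.6 °C − 20.3 °C)/0.2605 = 189.3 W/m
From the inner boundary to the HDPE/rubber interface, ΣR_partial = 0.07814 m·K/W.
T_interface = T_in − Q'·ΣR_partial = 69.6 °C − (189.3)(0.07814) = 54.8 °C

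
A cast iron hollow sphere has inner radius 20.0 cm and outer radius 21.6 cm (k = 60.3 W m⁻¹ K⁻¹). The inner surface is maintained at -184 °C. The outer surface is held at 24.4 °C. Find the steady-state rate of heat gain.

Q = 4πk·ΔT/(1/r₁ − 1/r₂) = 4π × 60.3 × 208.4 / (1/0.200 − 1/0.216) = 4.26×10^5 W

Q = 4.26×10^5 W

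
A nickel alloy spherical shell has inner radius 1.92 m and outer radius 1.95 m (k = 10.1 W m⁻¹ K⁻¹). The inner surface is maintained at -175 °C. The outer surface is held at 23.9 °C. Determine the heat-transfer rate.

Q = 4πk·ΔT/(1/r₁ − 1/r₂) = 4π × 10.1 × 198.9 / (1/1.92 − 1/1.95) = 3.15×10^6 W

Q = 3150 kW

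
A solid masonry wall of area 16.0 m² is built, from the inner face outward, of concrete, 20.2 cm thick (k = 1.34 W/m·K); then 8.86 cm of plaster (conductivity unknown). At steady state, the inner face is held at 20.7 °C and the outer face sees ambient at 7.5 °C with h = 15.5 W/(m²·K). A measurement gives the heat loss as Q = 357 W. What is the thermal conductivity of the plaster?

k = 0.235 W/m·K

ΣR = ΔT/Q = |20.7 − 7.5|/357 = 0.03697 K/W
Known resistances:
  R_concrete = L/(kA) = 0.202/(1.34·16.0) = 0.009422 K/W
  R_conv,out = 1/(hA) = 1/(15.5·16.0) = 0.004032 K/W
R_plaster = ΣR − ΣR_known = 0.03697 − 0.01345 = 0.02352 K/W
L/(kA) = 0.02352 ⇒ k = 0.0886/(0.02352·16.0) = 0.235 W/m·K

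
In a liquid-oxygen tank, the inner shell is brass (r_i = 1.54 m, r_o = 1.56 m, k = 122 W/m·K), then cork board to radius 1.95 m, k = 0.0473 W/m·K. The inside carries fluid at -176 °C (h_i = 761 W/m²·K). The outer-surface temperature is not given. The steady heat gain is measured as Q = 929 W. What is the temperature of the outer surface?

T_out = 24.4 °C

Sum the resistances:
  R_conv,in = 1/(4πr²h) = 1/(4π·1.54²·761) = 4.409×10^-5 K/W
  R_brass = (1/1.54 − 1/1.56)/(4πk) = 0.008325/(4π·122) = 5.430×10^-6 K/W
  R_cork board = (1/1.56 − 1/1.95)/(4πk) = 0.1282/(4π·0.0473) = 0.2157 K/W
ΣR = 0.2157 K/W
ΔT = Q·ΣR = 929 × 0.2157 = 200.4 K
Heat flows inward, so T_out = T_in + ΔT = -176 + 200.4 = 24.4 °C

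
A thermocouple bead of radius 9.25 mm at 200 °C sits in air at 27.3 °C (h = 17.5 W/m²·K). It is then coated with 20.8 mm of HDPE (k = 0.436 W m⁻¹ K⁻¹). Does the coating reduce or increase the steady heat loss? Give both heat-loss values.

increases: 3.25 → 9.24 W

Critical radius for a sphere: r_cr = 2k/h = 0.0498 m = 4.98 cm.
Outer radius after coating: r₂ = 0.00925 + 0.0208 = 0.03005 m.
Since r₁ < r_cr and r₂ ≤ r_cr, the coating moves toward the maximum at r_cr — heat loss rises.
Bare: R = 1/(4πr₁²h) = 53.15 K/W; Q = 172.7/53.15 = 3.25 W.
Coated: R = R_cond + R_conv = 18.69 K/W; Q = 172.7/18.69 = 9.24 W.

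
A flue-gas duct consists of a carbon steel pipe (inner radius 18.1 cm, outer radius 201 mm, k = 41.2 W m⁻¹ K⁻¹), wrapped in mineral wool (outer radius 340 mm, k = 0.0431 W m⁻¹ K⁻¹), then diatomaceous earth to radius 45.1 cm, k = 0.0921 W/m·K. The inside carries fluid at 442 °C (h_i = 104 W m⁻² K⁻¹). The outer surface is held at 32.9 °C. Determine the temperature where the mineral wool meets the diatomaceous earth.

Resistance network (inner→outer):
  R'_conv,in = 1/(2πr h) = 1/(2π·0.181·104) = 0.008455 m·K/W
  R'_carbon steel = ln(0.201/0.181)/(2πk) = 0.1048/(2π·41.2) = 4.049×10^-4 m·K/W
  R'_mineral wool = ln(0.340/0.201)/(2πk) = 0.5256/(2π·0.0431) = 1.941 m·K/W
  R'_diatomaceous earth = ln(0.451/0.340)/(2πk) = 0.2825/(2π·0.0921) = 0.4882 m·K/W
ΣR = 0.008455 + 4.049×10^-4 + 1.941 + 0.4882 = 2.438 m·K/W
Q' = ΔT/ΣR = (442 °C − 32.9 °C)/2.438 = 167.8 W/m
From the inner boundary to the mineral wool/diatomaceous earth interface, ΣR_partial = 1.950 m·K/W.
T_interface = T_in − Q'·ΣR_partial = 442 °C − (167.8)(1.950) = 115 °C

T = 115 °C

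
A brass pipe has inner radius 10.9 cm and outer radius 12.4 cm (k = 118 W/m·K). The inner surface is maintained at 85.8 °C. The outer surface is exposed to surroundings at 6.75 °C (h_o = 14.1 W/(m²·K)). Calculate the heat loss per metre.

Q' = 867 W/m

Resistance network (inner→outer):
  R'_brass = ln(0.124/0.109)/(2πk) = 0.1289/(2π·118) = 1.739×10^-4 m·K/W
  R'_conv,out = 1/(2πr h) = 1/(2π·0.124·14.1) = 0.09103 m·K/W
ΣR = 1.739×10^-4 + 0.09103 = 0.09120 m·K/W
Q' = ΔT/ΣR = (85.8 °C − 6.75 °C)/0.09120 = 867 W/m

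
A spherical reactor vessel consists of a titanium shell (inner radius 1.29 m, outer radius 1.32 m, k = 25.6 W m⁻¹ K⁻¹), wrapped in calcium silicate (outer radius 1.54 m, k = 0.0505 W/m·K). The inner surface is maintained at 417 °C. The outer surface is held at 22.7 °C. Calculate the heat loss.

Q = 2310 W

Resistance network (inner→outer):
  R_titanium = (1/1.29 − 1/1.32)/(4πk) = 0.01762/(4π·25.6) = 5.477×10^-5 K/W
  R_calcium silicate = (1/1.32 − 1/1.54)/(4πk) = 0.1082/(4π·0.0505) = 0.1705 K/W
ΣR = 5.477×10^-5 + 0.1705 = 0.1706 K/W
Q = ΔT/ΣR = (417 °C − 22.7 °C)/0.1706 = 2310 W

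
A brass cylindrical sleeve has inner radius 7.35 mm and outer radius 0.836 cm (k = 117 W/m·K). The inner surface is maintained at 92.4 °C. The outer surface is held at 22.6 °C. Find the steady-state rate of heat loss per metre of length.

Q' = 2πk·ΔT/ln(r₂/r₁) = 2π × 117 × 69.8 / ln(0.00836/0.00735) = 3.99×10^5 W/m

Q' = 399 kW/m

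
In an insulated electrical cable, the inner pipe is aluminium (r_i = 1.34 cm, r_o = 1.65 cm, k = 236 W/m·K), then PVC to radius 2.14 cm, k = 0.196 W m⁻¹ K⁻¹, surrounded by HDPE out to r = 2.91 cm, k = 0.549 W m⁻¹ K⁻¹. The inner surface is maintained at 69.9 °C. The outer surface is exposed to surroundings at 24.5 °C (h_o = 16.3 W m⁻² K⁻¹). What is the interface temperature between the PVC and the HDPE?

Resistance network (inner→outer):
  R'_aluminium = ln(0.0165/0.0134)/(2πk) = 0.2081/(2π·236) = 1.403×10^-4 m·K/W
  R'_PVC = ln(0.0214/0.0165)/(2πk) = 0.2600/(2π·0.196) = 0.2111 m·K/W
  R'_HDPE = ln(0.0291/0.0214)/(2πk) = 0.3073/(2π·0.549) = 0.08910 m·K/W
  R'_conv,out = 1/(2πr h) = 1/(2π·0.0291·16.3) = 0.3355 m·K/W
ΣR = 1.403×10^-4 + 0.2111 + 0.08910 + 0.3355 = 0.6358 m·K/W
Q' = ΔT/ΣR = (69.9 °C − 24.5 °C)/0.6358 = 71.41 W/m
From the inner boundary to the PVC/HDPE interface, ΣR_partial = 0.2112 m·K/W.
T_interface = T_in − Q'·ΣR_partial = 69.9 °C − (71.41)(0.2112) = 54.8 °C

T = 54.8 °C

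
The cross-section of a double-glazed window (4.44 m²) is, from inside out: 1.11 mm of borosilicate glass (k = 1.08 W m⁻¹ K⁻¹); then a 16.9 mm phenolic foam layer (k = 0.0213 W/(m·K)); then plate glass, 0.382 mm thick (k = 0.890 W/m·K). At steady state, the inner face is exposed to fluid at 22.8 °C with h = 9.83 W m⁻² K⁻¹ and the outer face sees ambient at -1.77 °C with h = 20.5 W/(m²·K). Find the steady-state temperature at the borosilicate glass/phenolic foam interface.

T = 20.1 °C

Resistance network (inner→outer):
  R_conv,in = 1/(hA) = 1/(9.83·4.44) = 0.02291 K/W
  R_borosilicate glass = L/(kA) = 0.00111/(1.08·4.44) = 2.315×10^-4 K/W
  R_phenolic foam = L/(kA) = 0.0169/(0.0213·4.44) = 0.1787 K/W
  R_plate glass = L/(kA) = 3.82×10^-4/(0.890·4.44) = 9.667×10^-5 K/W
  R_conv,out = 1/(hA) = 1/(20.5·4.44) = 0.01099 K/W
ΣR = 0.02291 + 2.315×10^-4 + 0.1787 + 9.667×10^-5 + 0.01099 = 0.2129 K/W
Q = ΔT/ΣR = (22.8 °C − -1.77 °C)/0.2129 = 115.4 W
From the inner boundary to the borosilicate glass/phenolic foam interface, ΣR_partial = 0.02314 K/W.
T_interface = T_in − Q·ΣR_partial = 22.8 °C − (115.4)(0.02314) = 20.1 °C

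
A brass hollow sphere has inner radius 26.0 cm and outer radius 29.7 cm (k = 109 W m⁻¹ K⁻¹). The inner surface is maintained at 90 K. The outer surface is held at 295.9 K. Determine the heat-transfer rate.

Q = 589 kW

Q = 4πk·ΔT/(1/r₁ − 1/r₂) = 4π × 109 × 205.9 / (1/0.260 − 1/0.297) = 5.89×10^5 W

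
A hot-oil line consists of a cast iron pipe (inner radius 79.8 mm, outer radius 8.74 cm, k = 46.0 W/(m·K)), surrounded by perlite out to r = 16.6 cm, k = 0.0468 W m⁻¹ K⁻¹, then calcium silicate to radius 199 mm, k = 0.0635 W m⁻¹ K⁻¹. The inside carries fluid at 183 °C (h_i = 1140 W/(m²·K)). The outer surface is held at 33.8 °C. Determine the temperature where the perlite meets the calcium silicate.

Resistance network (inner→outer):
  R'_conv,in = 1/(2πr h) = 1/(2π·0.0798·1140) = 0.001749 m·K/W
  R'_cast iron = ln(0.0874/0.0798)/(2πk) = 0.09097/(2π·46.0) = 3.148×10^-4 m·K/W
  R'_perlite = ln(0.166/0.0874)/(2πk) = 0.6415/(2π·0.0468) = 2.182 m·K/W
  R'_calcium silicate = ln(0.199/0.166)/(2πk) = 0.1813/(2π·0.0635) = 0.4544 m·K/W
ΣR = 0.001749 + 3.148×10^-4 + 2.182 + 0.4544 = 2.638 m·K/W
Q' = ΔT/ΣR = (183 °C − 33.8 °C)/2.638 = 56.56 W/m
From the inner boundary to the perlite/calcium silicate interface, ΣR_partial = 2.184 m·K/W.
T_interface = T_in − Q'·ΣR_partial = 183 °C − (56.56)(2.184) = 59.5 °C

T = 59.5 °C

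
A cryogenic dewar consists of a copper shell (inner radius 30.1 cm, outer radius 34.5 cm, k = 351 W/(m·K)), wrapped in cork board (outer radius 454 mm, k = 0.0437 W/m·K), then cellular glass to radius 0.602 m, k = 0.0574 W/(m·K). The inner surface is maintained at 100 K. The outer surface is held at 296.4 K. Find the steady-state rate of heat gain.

Q = 97.3 W

Treat each layer as a resistance in series:
  R_copper = (1/0.301 − 1/0.345)/(4πk) = 0.4237/(4π·351) = 9.606×10^-5 K/W
  R_cork board = (1/0.345 − 1/0.454)/(4πk) = 0.6959/(4π·0.0437) = 1.267 K/W
  R_cellular glass = (1/0.454 − 1/0.602)/(4πk) = 0.5415/(4π·0.0574) = 0.7507 K/W
ΣR = 9.606×10^-5 + 1.267 + 0.7507 = 2.018 K/W
Q = ΔT/ΣR = (100 K − 296.4 K)/2.018 = -97.3 W
(Negative Q ⇒ heat flows inward; heat gain = 97.3 W.)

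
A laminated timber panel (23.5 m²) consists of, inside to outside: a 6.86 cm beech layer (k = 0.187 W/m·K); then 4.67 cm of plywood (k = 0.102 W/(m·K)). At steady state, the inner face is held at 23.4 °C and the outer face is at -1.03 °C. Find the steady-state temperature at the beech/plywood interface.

T = 12.5 °C

Series thermal resistances, inner to outer:
  R_beech = L/(kA) = 0.0686/(0.187·23.5) = 0.01561 K/W
  R_plywood = L/(kA) = 0.0467/(0.102·23.5) = 0.01948 K/W
ΣR = 0.01561 + 0.01948 = 0.03509 K/W
Q = ΔT/ΣR = (23.4 °C − -1.03 °C)/0.03509 = 696.2 W
From the inner boundary to the beech/plywood interface, ΣR_partial = 0.01561 K/W.
T_interface = T_in − Q·ΣR_partial = 23.4 °C − (696.2)(0.01561) = 12.5 °C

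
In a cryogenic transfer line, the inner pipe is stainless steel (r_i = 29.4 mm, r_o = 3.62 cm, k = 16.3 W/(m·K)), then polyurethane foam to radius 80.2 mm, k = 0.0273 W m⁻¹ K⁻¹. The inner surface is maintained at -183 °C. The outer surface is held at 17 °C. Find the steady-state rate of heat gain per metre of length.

Series thermal resistances, inner to outer:
  R'_stainless steel = ln(0.0362/0.0294)/(2πk) = 0.2081/(2π·16.3) = 0.002032 m·K/W
  R'_polyurethane foam = ln(0.0802/0.0362)/(2πk) = 0.7955/(2π·0.0273) = 4.637 m·K/W
ΣR = 0.002032 + 4.637 = 4.639 m·K/W
Q' = ΔT/ΣR = (-183 °C − 17 °C)/4.639 = -43.1 W/m
(Negative Q' ⇒ heat flows inward; heat gain = 43.1 W/m.)

Q' = 43.1 W/m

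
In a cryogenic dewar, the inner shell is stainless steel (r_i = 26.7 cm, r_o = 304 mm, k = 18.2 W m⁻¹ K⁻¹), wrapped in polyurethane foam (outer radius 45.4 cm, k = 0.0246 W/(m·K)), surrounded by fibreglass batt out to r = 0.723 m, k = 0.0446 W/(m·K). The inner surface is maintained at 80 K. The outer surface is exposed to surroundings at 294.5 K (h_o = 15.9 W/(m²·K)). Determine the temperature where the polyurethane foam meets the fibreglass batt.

Treat each layer as a resistance in series:
  R_stainless steel = (1/0.267 − 1/0.304)/(4πk) = 0.4558/(4π·18.2) = 0.001993 K/W
  R_polyurethane foam = (1/0.304 − 1/0.454)/(4πk) = 1.087/(4π·0.0246) = 3.516 K/W
  R_fibreglass batt = (1/0.454 − 1/0.723)/(4πk) = 0.8195/(4π·0.0446) = 1.462 K/W
  R_conv,out = 1/(4πr²h) = 1/(4π·0.723²·15.9) = 0.009575 K/W
ΣR = 0.001993 + 3.516 + 1.462 + 0.009575 = 4.990 K/W
Q = ΔT/ΣR = (80 K − 294.5 K)/4.990 = -42.99 W
From the inner boundary to the polyurethane foam/fibreglass batt interface, ΣR_partial = 3.518 K/W.
T_interface = T_in − Q·ΣR_partial = 80 K − (-42.99)(3.518) = 231.2 K

T = 231.2 K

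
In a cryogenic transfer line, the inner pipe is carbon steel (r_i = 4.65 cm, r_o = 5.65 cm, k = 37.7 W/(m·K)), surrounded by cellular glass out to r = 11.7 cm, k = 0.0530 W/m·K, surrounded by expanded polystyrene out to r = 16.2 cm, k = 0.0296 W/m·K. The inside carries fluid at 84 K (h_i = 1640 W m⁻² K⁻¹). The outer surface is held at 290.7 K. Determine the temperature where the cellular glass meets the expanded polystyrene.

Treat each layer as a resistance in series:
  R'_conv,in = 1/(2πr h) = 1/(2π·0.0465·1640) = 0.002087 m·K/W
  R'_carbon steel = ln(0.0565/0.0465)/(2πk) = 0.1948/(2π·37.7) = 8.223×10^-4 m·K/W
  R'_cellular glass = ln(0.117/0.0565)/(2πk) = 0.7279/(2π·0.0530) = 2.186 m·K/W
  R'_expanded polystyrene = ln(0.162/0.117)/(2πk) = 0.3254/(2π·0.0296) = 1.750 m·K/W
ΣR = 0.002087 + 8.223×10^-4 + 2.186 + 1.750 = 3.939 m·K/W
Q' = ΔT/ΣR = (84 K − 290.7 K)/3.939 = -52.48 W/m
From the inner boundary to the cellular glass/expanded polystyrene interface, ΣR_partial = 2.189 m·K/W.
T_interface = T_in − Q'·ΣR_partial = 84 K − (-52.48)(2.189) = 198.9 K

T = 198.9 K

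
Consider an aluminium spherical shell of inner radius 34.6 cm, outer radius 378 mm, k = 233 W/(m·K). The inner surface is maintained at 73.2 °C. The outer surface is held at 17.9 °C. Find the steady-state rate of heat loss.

Q = 662 kW

Q = 4πk·ΔT/(1/r₁ − 1/r₂) = 4π × 233 × 55.3 / (1/0.346 − 1/0.378) = 6.62×10^5 W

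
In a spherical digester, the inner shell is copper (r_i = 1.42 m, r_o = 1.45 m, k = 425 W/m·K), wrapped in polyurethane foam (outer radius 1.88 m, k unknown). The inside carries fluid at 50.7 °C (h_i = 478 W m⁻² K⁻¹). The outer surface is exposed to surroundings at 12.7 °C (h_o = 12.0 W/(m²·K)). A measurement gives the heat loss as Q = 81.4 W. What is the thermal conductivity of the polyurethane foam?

ΣR = ΔT/Q = |50.7 − 12.7|/81.4 = 0.4668 K/W
Known resistances:
  R_conv,in = 1/(4πr²h) = 1/(4π·1.42²·478) = 8.256×10^-5 K/W
  R_copper = (1/1.42 − 1/1.45)/(4πk) = 0.01457/(4π·425) = 2.728×10^-6 K/W
  R_conv,out = 1/(4πr²h) = 1/(4π·1.88²·12.0) = 0.001876 K/W
R_polyurethane foam = ΣR − ΣR_known = 0.4668 − 0.001961 = 0.4648 K/W
(1/r₁−1/r₂)/(4πk) = 0.4648 ⇒ k = 0.1577/(4π·0.4648) = 0.0270 W/m·K

k = 0.0270 W/m·K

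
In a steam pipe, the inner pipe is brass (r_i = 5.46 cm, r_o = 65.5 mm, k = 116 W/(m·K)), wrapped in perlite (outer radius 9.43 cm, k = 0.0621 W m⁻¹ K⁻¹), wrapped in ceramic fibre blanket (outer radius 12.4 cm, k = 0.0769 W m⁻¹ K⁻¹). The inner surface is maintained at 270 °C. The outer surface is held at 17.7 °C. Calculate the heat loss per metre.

Resistance network (inner→outer):
  R'_brass = ln(0.0655/0.0546)/(2πk) = 0.1820/(2π·116) = 2.497×10^-4 m·K/W
  R'_perlite = ln(0.0943/0.0655)/(2πk) = 0.3644/(2π·0.0621) = 0.9340 m·K/W
  R'_ceramic fibre blanket = ln(0.124/0.0943)/(2πk) = 0.2738/(2π·0.0769) = 0.5667 m·K/W
ΣR = 2.497×10^-4 + 0.9340 + 0.5667 = 1.501 m·K/W
Q' = ΔT/ΣR = (270 °C − 17.7 °C)/1.501 = 168 W/m

Q' = 168 W/m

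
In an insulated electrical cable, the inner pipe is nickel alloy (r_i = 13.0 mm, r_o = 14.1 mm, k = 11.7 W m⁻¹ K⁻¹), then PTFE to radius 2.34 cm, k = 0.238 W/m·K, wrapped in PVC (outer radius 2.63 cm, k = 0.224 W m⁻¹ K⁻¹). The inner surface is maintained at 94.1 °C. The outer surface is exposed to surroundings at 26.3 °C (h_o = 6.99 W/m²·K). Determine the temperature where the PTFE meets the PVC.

T = 76.2 °C

Treat each layer as a resistance in series:
  R'_nickel alloy = ln(0.0141/0.0130)/(2πk) = 0.08123/(2π·11.7) = 0.001105 m·K/W
  R'_PTFE = ln(0.0234/0.0141)/(2πk) = 0.5066/(2π·0.238) = 0.3387 m·K/W
  R'_PVC = ln(0.0263/0.0234)/(2πk) = 0.1168/(2π·0.224) = 0.08301 m·K/W
  R'_conv,out = 1/(2πr h) = 1/(2π·0.0263·6.99) = 0.8657 m·K/W
ΣR = 0.001105 + 0.3387 + 0.08301 + 0.8657 = 1.289 m·K/W
Q' = ΔT/ΣR = (94.1 °C − 26.3 °C)/1.289 = 52.60 W/m
From the inner boundary to the PTFE/PVC interface, ΣR_partial = 0.3398 m·K/W.
T_interface = T_in − Q'·ΣR_partial = 94.1 °C − (52.60)(0.3398) = 76.2 °C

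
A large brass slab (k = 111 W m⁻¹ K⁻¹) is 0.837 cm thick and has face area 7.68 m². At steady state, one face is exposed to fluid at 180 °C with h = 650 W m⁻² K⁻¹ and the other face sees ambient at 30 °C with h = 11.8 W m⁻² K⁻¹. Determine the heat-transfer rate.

Q = 13300 W

Resistance network (inner→outer):
  R_conv,in = 1/(hA) = 1/(650·7.68) = 2.003×10^-4 K/W
  R_brass = L/(kA) = 0.00837/(111·7.68) = 9.818×10^-6 K/W
  R_conv,out = 1/(hA) = 1/(11.8·7.68) = 0.01103 K/W
ΣR = 2.003×10^-4 + 9.818×10^-6 + 0.01103 = 0.01124 K/W
Q = ΔT/ΣR = (180 °C − 30 °C)/0.01124 = 13300 W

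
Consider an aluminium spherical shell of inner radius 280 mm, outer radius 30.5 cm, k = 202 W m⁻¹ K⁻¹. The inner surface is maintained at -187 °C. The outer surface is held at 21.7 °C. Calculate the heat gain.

Q = 4πk·ΔT/(1/r₁ − 1/r₂) = 4π × 202 × 208.7 / (1/0.280 − 1/0.305) = 1.81×10^6 W

Q = 1810 kW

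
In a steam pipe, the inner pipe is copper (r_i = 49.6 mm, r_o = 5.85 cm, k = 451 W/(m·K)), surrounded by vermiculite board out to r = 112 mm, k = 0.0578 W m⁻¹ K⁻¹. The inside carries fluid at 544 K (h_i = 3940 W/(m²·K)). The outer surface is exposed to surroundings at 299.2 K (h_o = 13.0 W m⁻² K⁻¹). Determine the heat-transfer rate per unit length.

Series thermal resistances, inner to outer:
  R'_conv,in = 1/(2πr h) = 1/(2π·0.0496·3940) = 8.144×10^-4 m·K/W
  R'_copper = ln(0.0585/0.0496)/(2πk) = 0.1650/(2π·451) = 5.824×10^-5 m·K/W
  R'_vermiculite board = ln(0.112/0.0585)/(2πk) = 0.6495/(2π·0.0578) = 1.788 m·K/W
  R'_conv,out = 1/(2πr h) = 1/(2π·0.112·13.0) = 0.1093 m·K/W
ΣR = 8.144×10^-4 + 5.824×10^-5 + 1.788 + 0.1093 = 1.898 m·K/W
Q' = ΔT/ΣR = (544 K − 299.2 K)/1.898 = 129 W/m

Q' = 129 W/m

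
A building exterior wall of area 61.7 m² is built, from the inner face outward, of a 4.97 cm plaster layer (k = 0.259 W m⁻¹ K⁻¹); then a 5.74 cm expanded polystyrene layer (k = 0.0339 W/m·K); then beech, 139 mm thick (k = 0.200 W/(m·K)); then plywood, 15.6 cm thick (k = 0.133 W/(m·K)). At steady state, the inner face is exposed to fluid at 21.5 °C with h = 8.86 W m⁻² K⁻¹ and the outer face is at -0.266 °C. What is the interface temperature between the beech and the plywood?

T = 6.34 °C

Treat each layer as a resistance in series:
  R_conv,in = 1/(hA) = 1/(8.86·61.7) = 0.001829 K/W
  R_plaster = L/(kA) = 0.0497/(0.259·61.7) = 0.003110 K/W
  R_expanded polystyrene = L/(kA) = 0.0574/(0.0339·61.7) = 0.02744 K/W
  R_beech = L/(kA) = 0.139/(0.200·61.7) = 0.01126 K/W
  R_plywood = L/(kA) = 0.156/(0.133·61.7) = 0.01901 K/W
ΣR = 0.001829 + 0.003110 + 0.02744 + 0.01126 + 0.01901 = 0.06265 K/W
Q = ΔT/ΣR = (21.5 °C − -0.266 °C)/0.06265 = 347.4 W
From the inner boundary to the beech/plywood interface, ΣR_partial = 0.04364 K/W.
T_interface = T_in − Q·ΣR_partial = 21.5 °C − (347.4)(0.04364) = 6.34 °C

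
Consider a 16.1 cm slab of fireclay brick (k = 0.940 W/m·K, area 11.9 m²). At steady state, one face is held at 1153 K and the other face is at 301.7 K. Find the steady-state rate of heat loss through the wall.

Q = kA·ΔT/L = 0.940 × 11.9 × |1153 K − 301.7 K| / 0.161 = 59100 W

Q = 59.1 kW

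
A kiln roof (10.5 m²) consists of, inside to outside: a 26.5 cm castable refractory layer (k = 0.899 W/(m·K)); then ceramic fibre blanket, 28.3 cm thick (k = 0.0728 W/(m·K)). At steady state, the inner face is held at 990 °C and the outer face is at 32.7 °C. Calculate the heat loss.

Series thermal resistances, inner to outer:
  R_castable refractory = L/(kA) = 0.265/(0.899·10.5) = 0.02807 K/W
  R_ceramic fibre blanket = L/(kA) = 0.283/(0.0728·10.5) = 0.3702 K/W
ΣR = 0.02807 + 0.3702 = 0.3983 K/W
Q = ΔT/ΣR = (990 °C − 32.7 °C)/0.3983 = 2400 W

Q = 2.40 kW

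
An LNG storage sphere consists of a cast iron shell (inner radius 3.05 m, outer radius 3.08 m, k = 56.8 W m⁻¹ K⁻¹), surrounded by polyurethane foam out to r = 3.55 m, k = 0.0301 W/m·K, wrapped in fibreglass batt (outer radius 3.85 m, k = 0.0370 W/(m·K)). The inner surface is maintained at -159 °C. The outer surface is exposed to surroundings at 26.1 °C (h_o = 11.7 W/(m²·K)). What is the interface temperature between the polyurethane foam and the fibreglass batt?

Series thermal resistances, inner to outer:
  R_cast iron = (1/3.05 − 1/3.08)/(4πk) = 0.003194/(4π·56.8) = 4.474×10^-6 K/W
  R_polyurethane foam = (1/3.08 − 1/3.55)/(4πk) = 0.04299/(4π·0.0301) = 0.1136 K/W
  R_fibreglass batt = (1/3.55 − 1/3.85)/(4πk) = 0.02195/(4π·0.0370) = 0.04721 K/W
  R_conv,out = 1/(4πr²h) = 1/(4π·3.85²·11.7) = 4.589×10^-4 K/W
ΣR = 4.474×10^-6 + 0.1136 + 0.04721 + 4.589×10^-4 = 0.1613 K/W
Q = ΔT/ΣR = (-159 °C − 26.1 °C)/0.1613 = -1148 W
From the inner boundary to the polyurethane foam/fibreglass batt interface, ΣR_partial = 0.1136 K/W.
T_interface = T_in − Q·ΣR_partial = -159 °C − (-1148)(0.1136) = -28.6 °C

T = -28.6 °C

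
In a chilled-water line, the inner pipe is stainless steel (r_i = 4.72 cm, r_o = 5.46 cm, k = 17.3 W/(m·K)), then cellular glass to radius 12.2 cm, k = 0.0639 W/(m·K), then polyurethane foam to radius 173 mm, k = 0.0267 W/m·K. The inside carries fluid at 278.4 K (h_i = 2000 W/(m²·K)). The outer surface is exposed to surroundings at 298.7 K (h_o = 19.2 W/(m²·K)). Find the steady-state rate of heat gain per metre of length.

Q' = 4.91 W/m

Treat each layer as a resistance in series:
  R'_conv,in = 1/(2πr h) = 1/(2π·0.0472·2000) = 0.001686 m·K/W
  R'_stainless steel = ln(0.0546/0.0472)/(2πk) = 0.1456/(2π·17.3) = 0.001340 m·K/W
  R'_cellular glass = ln(0.122/0.0546)/(2πk) = 0.8040/(2π·0.0639) = 2.002 m·K/W
  R'_polyurethane foam = ln(0.173/0.122)/(2πk) = 0.3493/(2π·0.0267) = 2.082 m·K/W
  R'_conv,out = 1/(2πr h) = 1/(2π·0.173·19.2) = 0.04792 m·K/W
ΣR = 0.001686 + 0.001340 + 2.002 + 2.082 + 0.04792 = 4.135 m·K/W
Q' = ΔT/ΣR = (278.4 K − 298.7 K)/4.135 = -4.91 W/m
(Negative Q' ⇒ heat flows inward; heat gain = 4.91 W/m.)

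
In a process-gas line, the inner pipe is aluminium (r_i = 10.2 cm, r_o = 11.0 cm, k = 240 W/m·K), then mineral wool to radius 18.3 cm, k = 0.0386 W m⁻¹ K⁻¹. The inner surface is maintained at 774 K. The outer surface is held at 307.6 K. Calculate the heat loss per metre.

Resistance network (inner→outer):
  R'_aluminium = ln(0.110/0.102)/(2πk) = 0.07551/(2π·240) = 5.007×10^-5 m·K/W
  R'_mineral wool = ln(0.183/0.110)/(2πk) = 0.5090/(2π·0.0386) = 2.099 m·K/W
ΣR = 5.007×10^-5 + 2.099 = 2.099 m·K/W
Q' = ΔT/ΣR = (774 K − 307.6 K)/2.099 = 222 W/m

Q' = 222 W/m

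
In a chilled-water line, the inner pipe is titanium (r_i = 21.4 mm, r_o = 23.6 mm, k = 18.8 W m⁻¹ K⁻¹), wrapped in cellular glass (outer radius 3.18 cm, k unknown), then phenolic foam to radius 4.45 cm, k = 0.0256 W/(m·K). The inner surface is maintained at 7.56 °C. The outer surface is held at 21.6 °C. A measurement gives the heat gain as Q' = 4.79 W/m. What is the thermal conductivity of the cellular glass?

ΣR = ΔT/Q' = |7.56 − 21.6|/4.79 = 2.931 m·K/W
Known resistances:
  R'_titanium = ln(0.0236/0.0214)/(2πk) = 0.09786/(2π·18.8) = 8.284×10^-4 m·K/W
  R'_phenolic foam = ln(0.0445/0.0318)/(2πk) = 0.3360/(2π·0.0256) = 2.089 m·K/W
R_cellular glass = ΣR − ΣR_known = 2.931 − 2.090 = 0.8410 m·K/W
ln(r₂/r₁)/(2πk) = 0.8410 ⇒ k = 0.2982/(2π·0.8410) = 0.0564 W/m·K

k = 0.0564 W/m·K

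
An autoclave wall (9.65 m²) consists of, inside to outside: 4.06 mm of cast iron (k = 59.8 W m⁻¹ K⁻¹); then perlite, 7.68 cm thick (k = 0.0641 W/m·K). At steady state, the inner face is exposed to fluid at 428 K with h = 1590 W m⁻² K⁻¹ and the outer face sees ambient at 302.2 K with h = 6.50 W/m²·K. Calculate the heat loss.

Q = 897 W

Series thermal resistances, inner to outer:
  R_conv,in = 1/(hA) = 1/(1590·9.65) = 6.517×10^-5 K/W
  R_cast iron = L/(kA) = 0.00406/(59.8·9.65) = 7.036×10^-6 K/W
  R_perlite = L/(kA) = 0.0768/(0.0641·9.65) = 0.1242 K/W
  R_conv,out = 1/(hA) = 1/(6.50·9.65) = 0.01594 K/W
ΣR = 6.517×10^-5 + 7.036×10^-6 + 0.1242 + 0.01594 = 0.1402 K/W
Q = ΔT/ΣR = (428 K − 302.2 K)/0.1402 = 897 W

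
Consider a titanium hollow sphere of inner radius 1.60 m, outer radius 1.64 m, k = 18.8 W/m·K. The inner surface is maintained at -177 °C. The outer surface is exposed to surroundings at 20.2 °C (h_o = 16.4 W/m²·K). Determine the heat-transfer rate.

Q = 106 kW

Treat each layer as a resistance in series:
  R_titanium = (1/1.60 − 1/1.64)/(4πk) = 0.01524/(4π·18.8) = 6.453×10^-5 K/W
  R_conv,out = 1/(4πr²h) = 1/(4π·1.64²·16.4) = 0.001804 K/W
ΣR = 6.453×10^-5 + 0.001804 = 0.001869 K/W
Q = ΔT/ΣR = (-177 °C − 20.2 °C)/0.001869 = -1.06×10^5 W
(Negative Q ⇒ heat flows inward; heat gain = 1.06×10^5 W.)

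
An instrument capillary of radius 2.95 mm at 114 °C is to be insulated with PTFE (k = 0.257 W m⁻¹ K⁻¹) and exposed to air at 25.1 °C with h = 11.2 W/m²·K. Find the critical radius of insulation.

For a cylinder, r_cr = k_ins/h = 0.257/11.2 = 0.0229 m = 2.29 cm

r_cr = 2.29 cm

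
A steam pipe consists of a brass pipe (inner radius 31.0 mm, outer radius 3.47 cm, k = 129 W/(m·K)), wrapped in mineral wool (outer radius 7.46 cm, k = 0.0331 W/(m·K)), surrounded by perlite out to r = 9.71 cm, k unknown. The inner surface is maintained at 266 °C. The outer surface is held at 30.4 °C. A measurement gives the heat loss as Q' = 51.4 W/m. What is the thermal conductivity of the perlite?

ΣR = ΔT/Q' = |266 − 30.4|/51.4 = 4.584 m·K/W
Known resistances:
  R'_brass = ln(0.0347/0.0310)/(2πk) = 0.1128/(2π·129) = 1.391×10^-4 m·K/W
  R'_mineral wool = ln(0.0746/0.0347)/(2πk) = 0.7654/(2π·0.0331) = 3.680 m·K/W
R_perlite = ΣR − ΣR_known = 4.584 − 3.680 = 0.9040 m·K/W
ln(r₂/r₁)/(2πk) = 0.9040 ⇒ k = 0.2636/(2π·0.9040) = 0.0464 W/m·K

k = 0.0464 W/m·K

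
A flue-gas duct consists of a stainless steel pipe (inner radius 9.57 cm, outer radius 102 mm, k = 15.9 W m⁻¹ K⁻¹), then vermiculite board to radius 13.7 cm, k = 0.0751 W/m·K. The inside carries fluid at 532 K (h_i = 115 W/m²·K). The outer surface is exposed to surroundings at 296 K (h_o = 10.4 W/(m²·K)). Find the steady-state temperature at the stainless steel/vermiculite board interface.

Series thermal resistances, inner to outer:
  R'_conv,in = 1/(2πr h) = 1/(2π·0.0957·115) = 0.01446 m·K/W
  R'_stainless steel = ln(0.102/0.0957)/(2πk) = 0.06375/(2π·15.9) = 6.382×10^-4 m·K/W
  R'_vermiculite board = ln(0.137/0.102)/(2πk) = 0.2950/(2π·0.0751) = 0.6252 m·K/W
  R'_conv,out = 1/(2πr h) = 1/(2π·0.137·10.4) = 0.1117 m·K/W
ΣR = 0.01446 + 6.382×10^-4 + 0.6252 + 0.1117 = 0.7520 m·K/W
Q' = ΔT/ΣR = (532 K − 296 K)/0.7520 = 313.8 W/m
From the inner boundary to the stainless steel/vermiculite board interface, ΣR_partial = 0.01510 m·K/W.
T_interface = T_in − Q'·ΣR_partial = 532 K − (313.8)(0.01510) = 527 K

T = 527 K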